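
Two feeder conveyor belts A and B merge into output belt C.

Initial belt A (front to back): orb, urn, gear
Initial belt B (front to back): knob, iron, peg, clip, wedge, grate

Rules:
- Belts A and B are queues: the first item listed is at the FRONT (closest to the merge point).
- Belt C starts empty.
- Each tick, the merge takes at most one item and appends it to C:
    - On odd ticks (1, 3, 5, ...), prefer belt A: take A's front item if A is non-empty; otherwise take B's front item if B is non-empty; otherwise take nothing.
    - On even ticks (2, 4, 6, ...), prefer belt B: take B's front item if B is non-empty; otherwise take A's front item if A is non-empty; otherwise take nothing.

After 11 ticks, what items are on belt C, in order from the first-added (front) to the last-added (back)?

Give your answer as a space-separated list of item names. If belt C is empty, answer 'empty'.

Tick 1: prefer A, take orb from A; A=[urn,gear] B=[knob,iron,peg,clip,wedge,grate] C=[orb]
Tick 2: prefer B, take knob from B; A=[urn,gear] B=[iron,peg,clip,wedge,grate] C=[orb,knob]
Tick 3: prefer A, take urn from A; A=[gear] B=[iron,peg,clip,wedge,grate] C=[orb,knob,urn]
Tick 4: prefer B, take iron from B; A=[gear] B=[peg,clip,wedge,grate] C=[orb,knob,urn,iron]
Tick 5: prefer A, take gear from A; A=[-] B=[peg,clip,wedge,grate] C=[orb,knob,urn,iron,gear]
Tick 6: prefer B, take peg from B; A=[-] B=[clip,wedge,grate] C=[orb,knob,urn,iron,gear,peg]
Tick 7: prefer A, take clip from B; A=[-] B=[wedge,grate] C=[orb,knob,urn,iron,gear,peg,clip]
Tick 8: prefer B, take wedge from B; A=[-] B=[grate] C=[orb,knob,urn,iron,gear,peg,clip,wedge]
Tick 9: prefer A, take grate from B; A=[-] B=[-] C=[orb,knob,urn,iron,gear,peg,clip,wedge,grate]
Tick 10: prefer B, both empty, nothing taken; A=[-] B=[-] C=[orb,knob,urn,iron,gear,peg,clip,wedge,grate]
Tick 11: prefer A, both empty, nothing taken; A=[-] B=[-] C=[orb,knob,urn,iron,gear,peg,clip,wedge,grate]

Answer: orb knob urn iron gear peg clip wedge grate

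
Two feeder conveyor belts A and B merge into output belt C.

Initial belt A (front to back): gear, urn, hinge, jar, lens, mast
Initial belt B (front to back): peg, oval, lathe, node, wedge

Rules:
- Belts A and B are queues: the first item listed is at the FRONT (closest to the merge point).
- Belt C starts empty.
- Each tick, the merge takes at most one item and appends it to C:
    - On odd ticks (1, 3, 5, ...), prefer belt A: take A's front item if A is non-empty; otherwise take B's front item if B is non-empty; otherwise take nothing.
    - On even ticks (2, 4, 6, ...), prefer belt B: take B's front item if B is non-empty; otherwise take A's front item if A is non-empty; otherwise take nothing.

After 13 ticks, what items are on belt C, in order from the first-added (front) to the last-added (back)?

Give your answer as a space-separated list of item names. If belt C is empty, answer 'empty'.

Tick 1: prefer A, take gear from A; A=[urn,hinge,jar,lens,mast] B=[peg,oval,lathe,node,wedge] C=[gear]
Tick 2: prefer B, take peg from B; A=[urn,hinge,jar,lens,mast] B=[oval,lathe,node,wedge] C=[gear,peg]
Tick 3: prefer A, take urn from A; A=[hinge,jar,lens,mast] B=[oval,lathe,node,wedge] C=[gear,peg,urn]
Tick 4: prefer B, take oval from B; A=[hinge,jar,lens,mast] B=[lathe,node,wedge] C=[gear,peg,urn,oval]
Tick 5: prefer A, take hinge from A; A=[jar,lens,mast] B=[lathe,node,wedge] C=[gear,peg,urn,oval,hinge]
Tick 6: prefer B, take lathe from B; A=[jar,lens,mast] B=[node,wedge] C=[gear,peg,urn,oval,hinge,lathe]
Tick 7: prefer A, take jar from A; A=[lens,mast] B=[node,wedge] C=[gear,peg,urn,oval,hinge,lathe,jar]
Tick 8: prefer B, take node from B; A=[lens,mast] B=[wedge] C=[gear,peg,urn,oval,hinge,lathe,jar,node]
Tick 9: prefer A, take lens from A; A=[mast] B=[wedge] C=[gear,peg,urn,oval,hinge,lathe,jar,node,lens]
Tick 10: prefer B, take wedge from B; A=[mast] B=[-] C=[gear,peg,urn,oval,hinge,lathe,jar,node,lens,wedge]
Tick 11: prefer A, take mast from A; A=[-] B=[-] C=[gear,peg,urn,oval,hinge,lathe,jar,node,lens,wedge,mast]
Tick 12: prefer B, both empty, nothing taken; A=[-] B=[-] C=[gear,peg,urn,oval,hinge,lathe,jar,node,lens,wedge,mast]
Tick 13: prefer A, both empty, nothing taken; A=[-] B=[-] C=[gear,peg,urn,oval,hinge,lathe,jar,node,lens,wedge,mast]

Answer: gear peg urn oval hinge lathe jar node lens wedge mast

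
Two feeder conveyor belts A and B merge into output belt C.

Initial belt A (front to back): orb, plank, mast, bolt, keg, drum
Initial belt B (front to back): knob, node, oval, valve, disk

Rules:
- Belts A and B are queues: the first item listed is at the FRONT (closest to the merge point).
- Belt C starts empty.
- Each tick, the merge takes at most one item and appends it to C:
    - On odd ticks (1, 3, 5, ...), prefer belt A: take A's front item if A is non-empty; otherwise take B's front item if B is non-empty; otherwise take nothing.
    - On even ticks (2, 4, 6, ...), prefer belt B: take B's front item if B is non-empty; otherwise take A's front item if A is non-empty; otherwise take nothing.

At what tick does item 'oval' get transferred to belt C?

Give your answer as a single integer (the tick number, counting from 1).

Answer: 6

Derivation:
Tick 1: prefer A, take orb from A; A=[plank,mast,bolt,keg,drum] B=[knob,node,oval,valve,disk] C=[orb]
Tick 2: prefer B, take knob from B; A=[plank,mast,bolt,keg,drum] B=[node,oval,valve,disk] C=[orb,knob]
Tick 3: prefer A, take plank from A; A=[mast,bolt,keg,drum] B=[node,oval,valve,disk] C=[orb,knob,plank]
Tick 4: prefer B, take node from B; A=[mast,bolt,keg,drum] B=[oval,valve,disk] C=[orb,knob,plank,node]
Tick 5: prefer A, take mast from A; A=[bolt,keg,drum] B=[oval,valve,disk] C=[orb,knob,plank,node,mast]
Tick 6: prefer B, take oval from B; A=[bolt,keg,drum] B=[valve,disk] C=[orb,knob,plank,node,mast,oval]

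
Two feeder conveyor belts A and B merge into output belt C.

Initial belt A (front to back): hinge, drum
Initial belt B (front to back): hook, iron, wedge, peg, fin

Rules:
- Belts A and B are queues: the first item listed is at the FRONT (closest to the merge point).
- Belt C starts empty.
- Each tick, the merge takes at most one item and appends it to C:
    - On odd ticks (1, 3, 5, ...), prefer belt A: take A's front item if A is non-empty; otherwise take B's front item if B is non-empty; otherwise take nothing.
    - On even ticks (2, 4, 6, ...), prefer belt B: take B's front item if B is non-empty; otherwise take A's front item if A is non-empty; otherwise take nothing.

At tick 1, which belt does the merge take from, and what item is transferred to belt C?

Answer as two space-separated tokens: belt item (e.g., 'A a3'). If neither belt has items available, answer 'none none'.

Answer: A hinge

Derivation:
Tick 1: prefer A, take hinge from A; A=[drum] B=[hook,iron,wedge,peg,fin] C=[hinge]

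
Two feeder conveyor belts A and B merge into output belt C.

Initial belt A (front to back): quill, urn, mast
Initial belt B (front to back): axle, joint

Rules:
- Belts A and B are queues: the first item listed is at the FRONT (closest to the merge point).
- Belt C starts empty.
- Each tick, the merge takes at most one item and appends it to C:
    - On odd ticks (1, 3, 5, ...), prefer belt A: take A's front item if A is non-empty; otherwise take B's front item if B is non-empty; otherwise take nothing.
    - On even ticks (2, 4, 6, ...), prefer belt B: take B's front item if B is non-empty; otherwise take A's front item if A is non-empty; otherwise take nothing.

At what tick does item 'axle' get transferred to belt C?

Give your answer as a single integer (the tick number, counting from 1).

Tick 1: prefer A, take quill from A; A=[urn,mast] B=[axle,joint] C=[quill]
Tick 2: prefer B, take axle from B; A=[urn,mast] B=[joint] C=[quill,axle]

Answer: 2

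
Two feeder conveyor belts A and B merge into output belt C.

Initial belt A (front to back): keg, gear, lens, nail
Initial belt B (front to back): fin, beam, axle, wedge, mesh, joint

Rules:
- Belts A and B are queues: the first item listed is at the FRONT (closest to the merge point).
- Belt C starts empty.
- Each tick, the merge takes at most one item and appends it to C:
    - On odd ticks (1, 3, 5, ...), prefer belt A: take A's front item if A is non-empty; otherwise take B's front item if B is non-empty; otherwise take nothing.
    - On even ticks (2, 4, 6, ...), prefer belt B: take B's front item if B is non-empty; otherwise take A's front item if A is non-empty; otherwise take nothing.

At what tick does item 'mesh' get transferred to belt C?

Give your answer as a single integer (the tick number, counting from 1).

Answer: 9

Derivation:
Tick 1: prefer A, take keg from A; A=[gear,lens,nail] B=[fin,beam,axle,wedge,mesh,joint] C=[keg]
Tick 2: prefer B, take fin from B; A=[gear,lens,nail] B=[beam,axle,wedge,mesh,joint] C=[keg,fin]
Tick 3: prefer A, take gear from A; A=[lens,nail] B=[beam,axle,wedge,mesh,joint] C=[keg,fin,gear]
Tick 4: prefer B, take beam from B; A=[lens,nail] B=[axle,wedge,mesh,joint] C=[keg,fin,gear,beam]
Tick 5: prefer A, take lens from A; A=[nail] B=[axle,wedge,mesh,joint] C=[keg,fin,gear,beam,lens]
Tick 6: prefer B, take axle from B; A=[nail] B=[wedge,mesh,joint] C=[keg,fin,gear,beam,lens,axle]
Tick 7: prefer A, take nail from A; A=[-] B=[wedge,mesh,joint] C=[keg,fin,gear,beam,lens,axle,nail]
Tick 8: prefer B, take wedge from B; A=[-] B=[mesh,joint] C=[keg,fin,gear,beam,lens,axle,nail,wedge]
Tick 9: prefer A, take mesh from B; A=[-] B=[joint] C=[keg,fin,gear,beam,lens,axle,nail,wedge,mesh]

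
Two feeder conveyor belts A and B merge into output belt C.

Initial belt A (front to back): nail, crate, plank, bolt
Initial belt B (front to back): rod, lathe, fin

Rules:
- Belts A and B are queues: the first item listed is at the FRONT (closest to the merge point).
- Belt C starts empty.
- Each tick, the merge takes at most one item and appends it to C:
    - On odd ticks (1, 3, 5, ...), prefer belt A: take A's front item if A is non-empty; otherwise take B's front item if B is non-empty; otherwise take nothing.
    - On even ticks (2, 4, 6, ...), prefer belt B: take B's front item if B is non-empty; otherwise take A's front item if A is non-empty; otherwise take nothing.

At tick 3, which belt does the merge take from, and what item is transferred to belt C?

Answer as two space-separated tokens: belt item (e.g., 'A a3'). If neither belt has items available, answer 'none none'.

Tick 1: prefer A, take nail from A; A=[crate,plank,bolt] B=[rod,lathe,fin] C=[nail]
Tick 2: prefer B, take rod from B; A=[crate,plank,bolt] B=[lathe,fin] C=[nail,rod]
Tick 3: prefer A, take crate from A; A=[plank,bolt] B=[lathe,fin] C=[nail,rod,crate]

Answer: A crate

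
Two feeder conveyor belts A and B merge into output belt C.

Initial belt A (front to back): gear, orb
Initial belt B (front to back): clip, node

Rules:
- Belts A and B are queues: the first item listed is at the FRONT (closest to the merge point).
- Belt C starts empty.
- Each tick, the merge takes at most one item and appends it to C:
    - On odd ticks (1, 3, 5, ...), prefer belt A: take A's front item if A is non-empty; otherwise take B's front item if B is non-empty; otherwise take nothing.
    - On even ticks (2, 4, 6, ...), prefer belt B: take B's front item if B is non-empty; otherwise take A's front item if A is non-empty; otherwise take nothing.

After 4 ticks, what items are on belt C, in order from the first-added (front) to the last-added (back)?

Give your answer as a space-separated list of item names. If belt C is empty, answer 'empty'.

Tick 1: prefer A, take gear from A; A=[orb] B=[clip,node] C=[gear]
Tick 2: prefer B, take clip from B; A=[orb] B=[node] C=[gear,clip]
Tick 3: prefer A, take orb from A; A=[-] B=[node] C=[gear,clip,orb]
Tick 4: prefer B, take node from B; A=[-] B=[-] C=[gear,clip,orb,node]

Answer: gear clip orb node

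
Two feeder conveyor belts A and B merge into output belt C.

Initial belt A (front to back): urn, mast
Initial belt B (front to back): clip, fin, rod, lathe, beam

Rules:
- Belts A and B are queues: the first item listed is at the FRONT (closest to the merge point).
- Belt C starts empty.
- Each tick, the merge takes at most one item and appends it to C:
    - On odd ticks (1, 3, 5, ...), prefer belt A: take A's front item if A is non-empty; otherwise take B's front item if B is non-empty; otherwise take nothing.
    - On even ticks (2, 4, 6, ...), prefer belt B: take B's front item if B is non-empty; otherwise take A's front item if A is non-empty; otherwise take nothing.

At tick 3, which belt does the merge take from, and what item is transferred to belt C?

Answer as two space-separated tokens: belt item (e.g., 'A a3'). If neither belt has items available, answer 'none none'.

Answer: A mast

Derivation:
Tick 1: prefer A, take urn from A; A=[mast] B=[clip,fin,rod,lathe,beam] C=[urn]
Tick 2: prefer B, take clip from B; A=[mast] B=[fin,rod,lathe,beam] C=[urn,clip]
Tick 3: prefer A, take mast from A; A=[-] B=[fin,rod,lathe,beam] C=[urn,clip,mast]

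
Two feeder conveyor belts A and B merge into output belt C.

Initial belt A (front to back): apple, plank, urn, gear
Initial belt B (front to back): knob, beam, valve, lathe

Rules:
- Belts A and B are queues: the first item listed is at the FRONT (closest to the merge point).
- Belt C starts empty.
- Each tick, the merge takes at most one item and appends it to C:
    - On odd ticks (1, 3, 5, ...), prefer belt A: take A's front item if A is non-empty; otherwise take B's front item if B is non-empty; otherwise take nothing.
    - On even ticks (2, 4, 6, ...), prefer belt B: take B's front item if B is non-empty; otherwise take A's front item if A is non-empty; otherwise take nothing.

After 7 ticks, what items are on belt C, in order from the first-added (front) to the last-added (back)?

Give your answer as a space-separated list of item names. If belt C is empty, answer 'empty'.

Answer: apple knob plank beam urn valve gear

Derivation:
Tick 1: prefer A, take apple from A; A=[plank,urn,gear] B=[knob,beam,valve,lathe] C=[apple]
Tick 2: prefer B, take knob from B; A=[plank,urn,gear] B=[beam,valve,lathe] C=[apple,knob]
Tick 3: prefer A, take plank from A; A=[urn,gear] B=[beam,valve,lathe] C=[apple,knob,plank]
Tick 4: prefer B, take beam from B; A=[urn,gear] B=[valve,lathe] C=[apple,knob,plank,beam]
Tick 5: prefer A, take urn from A; A=[gear] B=[valve,lathe] C=[apple,knob,plank,beam,urn]
Tick 6: prefer B, take valve from B; A=[gear] B=[lathe] C=[apple,knob,plank,beam,urn,valve]
Tick 7: prefer A, take gear from A; A=[-] B=[lathe] C=[apple,knob,plank,beam,urn,valve,gear]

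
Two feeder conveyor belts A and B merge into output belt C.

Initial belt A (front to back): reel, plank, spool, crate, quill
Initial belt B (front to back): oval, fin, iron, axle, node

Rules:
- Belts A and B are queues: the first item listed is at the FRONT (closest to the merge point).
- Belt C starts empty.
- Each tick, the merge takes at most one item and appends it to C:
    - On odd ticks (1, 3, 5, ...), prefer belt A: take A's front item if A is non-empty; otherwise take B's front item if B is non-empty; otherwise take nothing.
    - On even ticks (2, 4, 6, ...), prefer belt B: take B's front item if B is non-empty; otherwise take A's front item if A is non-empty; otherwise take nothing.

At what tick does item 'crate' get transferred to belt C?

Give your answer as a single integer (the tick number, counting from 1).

Tick 1: prefer A, take reel from A; A=[plank,spool,crate,quill] B=[oval,fin,iron,axle,node] C=[reel]
Tick 2: prefer B, take oval from B; A=[plank,spool,crate,quill] B=[fin,iron,axle,node] C=[reel,oval]
Tick 3: prefer A, take plank from A; A=[spool,crate,quill] B=[fin,iron,axle,node] C=[reel,oval,plank]
Tick 4: prefer B, take fin from B; A=[spool,crate,quill] B=[iron,axle,node] C=[reel,oval,plank,fin]
Tick 5: prefer A, take spool from A; A=[crate,quill] B=[iron,axle,node] C=[reel,oval,plank,fin,spool]
Tick 6: prefer B, take iron from B; A=[crate,quill] B=[axle,node] C=[reel,oval,plank,fin,spool,iron]
Tick 7: prefer A, take crate from A; A=[quill] B=[axle,node] C=[reel,oval,plank,fin,spool,iron,crate]

Answer: 7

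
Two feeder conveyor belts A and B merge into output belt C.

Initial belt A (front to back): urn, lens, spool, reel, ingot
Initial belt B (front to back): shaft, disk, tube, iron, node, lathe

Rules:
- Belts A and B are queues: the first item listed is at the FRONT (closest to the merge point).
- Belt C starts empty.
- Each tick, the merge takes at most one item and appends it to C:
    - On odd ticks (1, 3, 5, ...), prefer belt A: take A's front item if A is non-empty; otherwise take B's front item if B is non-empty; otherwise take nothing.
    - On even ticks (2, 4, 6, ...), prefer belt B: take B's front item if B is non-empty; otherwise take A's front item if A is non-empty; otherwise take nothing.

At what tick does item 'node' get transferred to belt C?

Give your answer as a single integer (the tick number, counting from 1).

Tick 1: prefer A, take urn from A; A=[lens,spool,reel,ingot] B=[shaft,disk,tube,iron,node,lathe] C=[urn]
Tick 2: prefer B, take shaft from B; A=[lens,spool,reel,ingot] B=[disk,tube,iron,node,lathe] C=[urn,shaft]
Tick 3: prefer A, take lens from A; A=[spool,reel,ingot] B=[disk,tube,iron,node,lathe] C=[urn,shaft,lens]
Tick 4: prefer B, take disk from B; A=[spool,reel,ingot] B=[tube,iron,node,lathe] C=[urn,shaft,lens,disk]
Tick 5: prefer A, take spool from A; A=[reel,ingot] B=[tube,iron,node,lathe] C=[urn,shaft,lens,disk,spool]
Tick 6: prefer B, take tube from B; A=[reel,ingot] B=[iron,node,lathe] C=[urn,shaft,lens,disk,spool,tube]
Tick 7: prefer A, take reel from A; A=[ingot] B=[iron,node,lathe] C=[urn,shaft,lens,disk,spool,tube,reel]
Tick 8: prefer B, take iron from B; A=[ingot] B=[node,lathe] C=[urn,shaft,lens,disk,spool,tube,reel,iron]
Tick 9: prefer A, take ingot from A; A=[-] B=[node,lathe] C=[urn,shaft,lens,disk,spool,tube,reel,iron,ingot]
Tick 10: prefer B, take node from B; A=[-] B=[lathe] C=[urn,shaft,lens,disk,spool,tube,reel,iron,ingot,node]

Answer: 10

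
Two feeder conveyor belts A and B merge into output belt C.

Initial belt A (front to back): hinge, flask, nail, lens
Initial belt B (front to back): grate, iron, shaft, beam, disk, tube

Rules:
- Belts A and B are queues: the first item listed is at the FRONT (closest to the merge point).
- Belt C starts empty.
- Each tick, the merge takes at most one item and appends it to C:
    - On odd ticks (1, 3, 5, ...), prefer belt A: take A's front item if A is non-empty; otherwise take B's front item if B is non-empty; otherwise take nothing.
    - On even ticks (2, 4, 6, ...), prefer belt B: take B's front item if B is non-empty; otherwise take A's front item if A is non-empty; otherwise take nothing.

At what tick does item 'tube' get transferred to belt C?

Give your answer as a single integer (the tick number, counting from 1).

Answer: 10

Derivation:
Tick 1: prefer A, take hinge from A; A=[flask,nail,lens] B=[grate,iron,shaft,beam,disk,tube] C=[hinge]
Tick 2: prefer B, take grate from B; A=[flask,nail,lens] B=[iron,shaft,beam,disk,tube] C=[hinge,grate]
Tick 3: prefer A, take flask from A; A=[nail,lens] B=[iron,shaft,beam,disk,tube] C=[hinge,grate,flask]
Tick 4: prefer B, take iron from B; A=[nail,lens] B=[shaft,beam,disk,tube] C=[hinge,grate,flask,iron]
Tick 5: prefer A, take nail from A; A=[lens] B=[shaft,beam,disk,tube] C=[hinge,grate,flask,iron,nail]
Tick 6: prefer B, take shaft from B; A=[lens] B=[beam,disk,tube] C=[hinge,grate,flask,iron,nail,shaft]
Tick 7: prefer A, take lens from A; A=[-] B=[beam,disk,tube] C=[hinge,grate,flask,iron,nail,shaft,lens]
Tick 8: prefer B, take beam from B; A=[-] B=[disk,tube] C=[hinge,grate,flask,iron,nail,shaft,lens,beam]
Tick 9: prefer A, take disk from B; A=[-] B=[tube] C=[hinge,grate,flask,iron,nail,shaft,lens,beam,disk]
Tick 10: prefer B, take tube from B; A=[-] B=[-] C=[hinge,grate,flask,iron,nail,shaft,lens,beam,disk,tube]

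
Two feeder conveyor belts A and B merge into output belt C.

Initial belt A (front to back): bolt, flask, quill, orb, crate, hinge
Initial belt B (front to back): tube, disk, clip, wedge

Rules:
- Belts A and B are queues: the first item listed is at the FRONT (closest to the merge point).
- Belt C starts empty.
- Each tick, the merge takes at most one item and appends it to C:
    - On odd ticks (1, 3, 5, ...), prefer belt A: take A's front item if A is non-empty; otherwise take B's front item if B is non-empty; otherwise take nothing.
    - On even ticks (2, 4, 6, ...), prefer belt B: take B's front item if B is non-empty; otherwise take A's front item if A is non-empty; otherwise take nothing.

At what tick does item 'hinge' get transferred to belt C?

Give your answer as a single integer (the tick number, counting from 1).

Tick 1: prefer A, take bolt from A; A=[flask,quill,orb,crate,hinge] B=[tube,disk,clip,wedge] C=[bolt]
Tick 2: prefer B, take tube from B; A=[flask,quill,orb,crate,hinge] B=[disk,clip,wedge] C=[bolt,tube]
Tick 3: prefer A, take flask from A; A=[quill,orb,crate,hinge] B=[disk,clip,wedge] C=[bolt,tube,flask]
Tick 4: prefer B, take disk from B; A=[quill,orb,crate,hinge] B=[clip,wedge] C=[bolt,tube,flask,disk]
Tick 5: prefer A, take quill from A; A=[orb,crate,hinge] B=[clip,wedge] C=[bolt,tube,flask,disk,quill]
Tick 6: prefer B, take clip from B; A=[orb,crate,hinge] B=[wedge] C=[bolt,tube,flask,disk,quill,clip]
Tick 7: prefer A, take orb from A; A=[crate,hinge] B=[wedge] C=[bolt,tube,flask,disk,quill,clip,orb]
Tick 8: prefer B, take wedge from B; A=[crate,hinge] B=[-] C=[bolt,tube,flask,disk,quill,clip,orb,wedge]
Tick 9: prefer A, take crate from A; A=[hinge] B=[-] C=[bolt,tube,flask,disk,quill,clip,orb,wedge,crate]
Tick 10: prefer B, take hinge from A; A=[-] B=[-] C=[bolt,tube,flask,disk,quill,clip,orb,wedge,crate,hinge]

Answer: 10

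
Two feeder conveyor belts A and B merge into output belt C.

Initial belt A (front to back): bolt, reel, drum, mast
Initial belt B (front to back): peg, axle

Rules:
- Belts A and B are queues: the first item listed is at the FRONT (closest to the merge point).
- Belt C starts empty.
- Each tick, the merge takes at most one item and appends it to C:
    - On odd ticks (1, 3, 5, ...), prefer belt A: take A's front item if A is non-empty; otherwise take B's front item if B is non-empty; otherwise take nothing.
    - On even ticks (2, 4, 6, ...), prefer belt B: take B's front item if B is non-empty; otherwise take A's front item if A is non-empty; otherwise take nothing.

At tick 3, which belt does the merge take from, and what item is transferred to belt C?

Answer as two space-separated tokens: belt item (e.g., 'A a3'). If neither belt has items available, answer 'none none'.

Answer: A reel

Derivation:
Tick 1: prefer A, take bolt from A; A=[reel,drum,mast] B=[peg,axle] C=[bolt]
Tick 2: prefer B, take peg from B; A=[reel,drum,mast] B=[axle] C=[bolt,peg]
Tick 3: prefer A, take reel from A; A=[drum,mast] B=[axle] C=[bolt,peg,reel]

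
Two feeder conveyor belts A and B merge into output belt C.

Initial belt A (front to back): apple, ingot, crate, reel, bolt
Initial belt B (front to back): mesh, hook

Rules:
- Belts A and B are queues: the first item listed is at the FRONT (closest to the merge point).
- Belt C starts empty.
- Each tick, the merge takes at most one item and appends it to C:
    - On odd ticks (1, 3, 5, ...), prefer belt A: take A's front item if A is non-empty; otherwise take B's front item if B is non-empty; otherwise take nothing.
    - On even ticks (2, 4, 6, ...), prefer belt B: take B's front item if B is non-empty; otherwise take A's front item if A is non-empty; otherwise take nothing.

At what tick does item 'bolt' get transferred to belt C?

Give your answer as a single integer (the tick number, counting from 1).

Answer: 7

Derivation:
Tick 1: prefer A, take apple from A; A=[ingot,crate,reel,bolt] B=[mesh,hook] C=[apple]
Tick 2: prefer B, take mesh from B; A=[ingot,crate,reel,bolt] B=[hook] C=[apple,mesh]
Tick 3: prefer A, take ingot from A; A=[crate,reel,bolt] B=[hook] C=[apple,mesh,ingot]
Tick 4: prefer B, take hook from B; A=[crate,reel,bolt] B=[-] C=[apple,mesh,ingot,hook]
Tick 5: prefer A, take crate from A; A=[reel,bolt] B=[-] C=[apple,mesh,ingot,hook,crate]
Tick 6: prefer B, take reel from A; A=[bolt] B=[-] C=[apple,mesh,ingot,hook,crate,reel]
Tick 7: prefer A, take bolt from A; A=[-] B=[-] C=[apple,mesh,ingot,hook,crate,reel,bolt]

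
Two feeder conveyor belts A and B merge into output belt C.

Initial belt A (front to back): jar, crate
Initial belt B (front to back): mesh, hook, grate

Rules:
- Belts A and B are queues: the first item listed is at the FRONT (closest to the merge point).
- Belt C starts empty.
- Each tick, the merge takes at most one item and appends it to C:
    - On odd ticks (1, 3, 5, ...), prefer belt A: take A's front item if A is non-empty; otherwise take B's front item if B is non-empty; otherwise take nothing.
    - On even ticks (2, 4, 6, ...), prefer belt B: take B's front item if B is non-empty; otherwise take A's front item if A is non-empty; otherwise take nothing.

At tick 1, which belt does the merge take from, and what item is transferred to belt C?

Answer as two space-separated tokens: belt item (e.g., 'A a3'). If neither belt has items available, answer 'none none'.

Answer: A jar

Derivation:
Tick 1: prefer A, take jar from A; A=[crate] B=[mesh,hook,grate] C=[jar]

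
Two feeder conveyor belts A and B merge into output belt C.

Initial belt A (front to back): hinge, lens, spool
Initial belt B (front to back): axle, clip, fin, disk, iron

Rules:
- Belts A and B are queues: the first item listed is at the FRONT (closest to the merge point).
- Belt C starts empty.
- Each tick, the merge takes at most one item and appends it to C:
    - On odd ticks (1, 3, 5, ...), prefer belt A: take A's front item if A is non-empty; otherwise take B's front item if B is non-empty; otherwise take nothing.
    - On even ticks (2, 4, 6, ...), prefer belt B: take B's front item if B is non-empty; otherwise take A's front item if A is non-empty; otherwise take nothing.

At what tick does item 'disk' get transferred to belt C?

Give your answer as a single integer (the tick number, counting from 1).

Answer: 7

Derivation:
Tick 1: prefer A, take hinge from A; A=[lens,spool] B=[axle,clip,fin,disk,iron] C=[hinge]
Tick 2: prefer B, take axle from B; A=[lens,spool] B=[clip,fin,disk,iron] C=[hinge,axle]
Tick 3: prefer A, take lens from A; A=[spool] B=[clip,fin,disk,iron] C=[hinge,axle,lens]
Tick 4: prefer B, take clip from B; A=[spool] B=[fin,disk,iron] C=[hinge,axle,lens,clip]
Tick 5: prefer A, take spool from A; A=[-] B=[fin,disk,iron] C=[hinge,axle,lens,clip,spool]
Tick 6: prefer B, take fin from B; A=[-] B=[disk,iron] C=[hinge,axle,lens,clip,spool,fin]
Tick 7: prefer A, take disk from B; A=[-] B=[iron] C=[hinge,axle,lens,clip,spool,fin,disk]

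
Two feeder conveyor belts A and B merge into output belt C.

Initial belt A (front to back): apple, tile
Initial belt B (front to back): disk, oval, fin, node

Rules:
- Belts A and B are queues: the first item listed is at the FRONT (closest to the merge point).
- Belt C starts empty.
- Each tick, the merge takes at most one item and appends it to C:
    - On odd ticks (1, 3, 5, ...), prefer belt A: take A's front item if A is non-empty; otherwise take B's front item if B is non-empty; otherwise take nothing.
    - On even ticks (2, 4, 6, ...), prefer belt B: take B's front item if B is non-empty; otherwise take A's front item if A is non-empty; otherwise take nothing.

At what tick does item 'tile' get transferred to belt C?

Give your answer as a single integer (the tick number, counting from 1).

Tick 1: prefer A, take apple from A; A=[tile] B=[disk,oval,fin,node] C=[apple]
Tick 2: prefer B, take disk from B; A=[tile] B=[oval,fin,node] C=[apple,disk]
Tick 3: prefer A, take tile from A; A=[-] B=[oval,fin,node] C=[apple,disk,tile]

Answer: 3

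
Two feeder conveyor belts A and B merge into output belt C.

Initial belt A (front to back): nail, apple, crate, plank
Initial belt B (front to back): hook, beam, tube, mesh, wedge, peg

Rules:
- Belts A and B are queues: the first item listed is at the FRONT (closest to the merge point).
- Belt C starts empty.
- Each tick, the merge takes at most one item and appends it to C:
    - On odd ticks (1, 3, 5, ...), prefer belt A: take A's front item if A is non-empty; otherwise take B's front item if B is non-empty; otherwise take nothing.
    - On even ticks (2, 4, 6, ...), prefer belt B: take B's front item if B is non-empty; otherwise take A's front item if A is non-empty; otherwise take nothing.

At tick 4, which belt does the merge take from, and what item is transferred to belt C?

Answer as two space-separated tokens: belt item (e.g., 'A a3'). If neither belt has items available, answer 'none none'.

Tick 1: prefer A, take nail from A; A=[apple,crate,plank] B=[hook,beam,tube,mesh,wedge,peg] C=[nail]
Tick 2: prefer B, take hook from B; A=[apple,crate,plank] B=[beam,tube,mesh,wedge,peg] C=[nail,hook]
Tick 3: prefer A, take apple from A; A=[crate,plank] B=[beam,tube,mesh,wedge,peg] C=[nail,hook,apple]
Tick 4: prefer B, take beam from B; A=[crate,plank] B=[tube,mesh,wedge,peg] C=[nail,hook,apple,beam]

Answer: B beam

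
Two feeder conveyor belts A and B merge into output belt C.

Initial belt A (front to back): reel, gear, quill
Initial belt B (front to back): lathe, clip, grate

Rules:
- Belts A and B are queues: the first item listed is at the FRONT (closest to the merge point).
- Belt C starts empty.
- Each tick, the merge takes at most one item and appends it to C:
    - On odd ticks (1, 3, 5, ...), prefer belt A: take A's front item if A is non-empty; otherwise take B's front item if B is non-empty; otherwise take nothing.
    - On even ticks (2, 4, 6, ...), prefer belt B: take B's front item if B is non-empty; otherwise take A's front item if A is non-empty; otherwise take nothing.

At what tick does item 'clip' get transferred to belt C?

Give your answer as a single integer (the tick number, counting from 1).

Answer: 4

Derivation:
Tick 1: prefer A, take reel from A; A=[gear,quill] B=[lathe,clip,grate] C=[reel]
Tick 2: prefer B, take lathe from B; A=[gear,quill] B=[clip,grate] C=[reel,lathe]
Tick 3: prefer A, take gear from A; A=[quill] B=[clip,grate] C=[reel,lathe,gear]
Tick 4: prefer B, take clip from B; A=[quill] B=[grate] C=[reel,lathe,gear,clip]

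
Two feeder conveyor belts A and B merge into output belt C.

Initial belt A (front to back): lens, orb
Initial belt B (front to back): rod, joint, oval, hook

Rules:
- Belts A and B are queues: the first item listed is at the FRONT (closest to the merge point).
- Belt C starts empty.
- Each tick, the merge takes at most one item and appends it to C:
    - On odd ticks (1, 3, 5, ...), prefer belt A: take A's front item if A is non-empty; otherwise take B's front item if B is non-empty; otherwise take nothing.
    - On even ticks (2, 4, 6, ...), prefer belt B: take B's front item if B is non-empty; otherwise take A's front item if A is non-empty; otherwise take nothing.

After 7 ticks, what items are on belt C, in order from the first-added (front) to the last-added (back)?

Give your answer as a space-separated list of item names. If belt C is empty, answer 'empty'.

Tick 1: prefer A, take lens from A; A=[orb] B=[rod,joint,oval,hook] C=[lens]
Tick 2: prefer B, take rod from B; A=[orb] B=[joint,oval,hook] C=[lens,rod]
Tick 3: prefer A, take orb from A; A=[-] B=[joint,oval,hook] C=[lens,rod,orb]
Tick 4: prefer B, take joint from B; A=[-] B=[oval,hook] C=[lens,rod,orb,joint]
Tick 5: prefer A, take oval from B; A=[-] B=[hook] C=[lens,rod,orb,joint,oval]
Tick 6: prefer B, take hook from B; A=[-] B=[-] C=[lens,rod,orb,joint,oval,hook]
Tick 7: prefer A, both empty, nothing taken; A=[-] B=[-] C=[lens,rod,orb,joint,oval,hook]

Answer: lens rod orb joint oval hook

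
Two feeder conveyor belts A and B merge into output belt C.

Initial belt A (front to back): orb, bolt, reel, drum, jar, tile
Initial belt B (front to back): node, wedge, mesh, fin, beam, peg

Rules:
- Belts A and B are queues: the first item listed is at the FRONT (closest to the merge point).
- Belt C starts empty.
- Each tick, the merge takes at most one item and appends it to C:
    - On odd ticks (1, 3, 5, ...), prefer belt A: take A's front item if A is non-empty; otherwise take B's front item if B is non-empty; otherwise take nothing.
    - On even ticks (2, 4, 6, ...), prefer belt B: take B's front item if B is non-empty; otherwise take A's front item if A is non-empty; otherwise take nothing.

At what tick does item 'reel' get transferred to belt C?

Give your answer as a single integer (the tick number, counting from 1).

Answer: 5

Derivation:
Tick 1: prefer A, take orb from A; A=[bolt,reel,drum,jar,tile] B=[node,wedge,mesh,fin,beam,peg] C=[orb]
Tick 2: prefer B, take node from B; A=[bolt,reel,drum,jar,tile] B=[wedge,mesh,fin,beam,peg] C=[orb,node]
Tick 3: prefer A, take bolt from A; A=[reel,drum,jar,tile] B=[wedge,mesh,fin,beam,peg] C=[orb,node,bolt]
Tick 4: prefer B, take wedge from B; A=[reel,drum,jar,tile] B=[mesh,fin,beam,peg] C=[orb,node,bolt,wedge]
Tick 5: prefer A, take reel from A; A=[drum,jar,tile] B=[mesh,fin,beam,peg] C=[orb,node,bolt,wedge,reel]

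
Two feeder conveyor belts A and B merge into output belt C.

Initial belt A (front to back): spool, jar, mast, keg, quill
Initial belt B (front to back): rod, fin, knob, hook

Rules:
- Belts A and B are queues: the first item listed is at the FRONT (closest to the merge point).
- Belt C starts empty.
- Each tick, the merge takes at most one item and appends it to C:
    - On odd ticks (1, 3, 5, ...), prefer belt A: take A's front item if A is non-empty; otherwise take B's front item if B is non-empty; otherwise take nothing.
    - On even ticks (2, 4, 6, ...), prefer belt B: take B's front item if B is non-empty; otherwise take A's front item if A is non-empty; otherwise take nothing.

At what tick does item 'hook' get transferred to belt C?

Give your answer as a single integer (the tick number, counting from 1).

Tick 1: prefer A, take spool from A; A=[jar,mast,keg,quill] B=[rod,fin,knob,hook] C=[spool]
Tick 2: prefer B, take rod from B; A=[jar,mast,keg,quill] B=[fin,knob,hook] C=[spool,rod]
Tick 3: prefer A, take jar from A; A=[mast,keg,quill] B=[fin,knob,hook] C=[spool,rod,jar]
Tick 4: prefer B, take fin from B; A=[mast,keg,quill] B=[knob,hook] C=[spool,rod,jar,fin]
Tick 5: prefer A, take mast from A; A=[keg,quill] B=[knob,hook] C=[spool,rod,jar,fin,mast]
Tick 6: prefer B, take knob from B; A=[keg,quill] B=[hook] C=[spool,rod,jar,fin,mast,knob]
Tick 7: prefer A, take keg from A; A=[quill] B=[hook] C=[spool,rod,jar,fin,mast,knob,keg]
Tick 8: prefer B, take hook from B; A=[quill] B=[-] C=[spool,rod,jar,fin,mast,knob,keg,hook]

Answer: 8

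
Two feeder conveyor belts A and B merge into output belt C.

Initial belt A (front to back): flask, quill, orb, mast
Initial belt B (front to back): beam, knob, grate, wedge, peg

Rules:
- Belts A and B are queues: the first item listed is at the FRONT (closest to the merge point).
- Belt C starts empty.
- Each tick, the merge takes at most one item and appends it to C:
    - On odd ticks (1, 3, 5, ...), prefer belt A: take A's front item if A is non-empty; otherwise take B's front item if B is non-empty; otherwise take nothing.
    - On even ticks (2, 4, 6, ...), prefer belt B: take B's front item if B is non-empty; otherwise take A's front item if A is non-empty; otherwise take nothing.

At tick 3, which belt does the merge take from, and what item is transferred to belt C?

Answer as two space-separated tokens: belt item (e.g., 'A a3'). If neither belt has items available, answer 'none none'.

Answer: A quill

Derivation:
Tick 1: prefer A, take flask from A; A=[quill,orb,mast] B=[beam,knob,grate,wedge,peg] C=[flask]
Tick 2: prefer B, take beam from B; A=[quill,orb,mast] B=[knob,grate,wedge,peg] C=[flask,beam]
Tick 3: prefer A, take quill from A; A=[orb,mast] B=[knob,grate,wedge,peg] C=[flask,beam,quill]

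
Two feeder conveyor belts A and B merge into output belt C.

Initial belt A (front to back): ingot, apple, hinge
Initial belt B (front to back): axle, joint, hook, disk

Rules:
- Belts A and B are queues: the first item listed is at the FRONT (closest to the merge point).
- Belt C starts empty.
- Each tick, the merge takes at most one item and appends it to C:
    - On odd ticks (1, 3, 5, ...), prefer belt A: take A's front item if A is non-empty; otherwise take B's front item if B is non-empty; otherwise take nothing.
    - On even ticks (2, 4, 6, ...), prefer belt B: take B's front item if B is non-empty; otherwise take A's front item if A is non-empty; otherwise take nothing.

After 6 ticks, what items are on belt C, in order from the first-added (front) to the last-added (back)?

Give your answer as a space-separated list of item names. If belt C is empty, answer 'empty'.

Answer: ingot axle apple joint hinge hook

Derivation:
Tick 1: prefer A, take ingot from A; A=[apple,hinge] B=[axle,joint,hook,disk] C=[ingot]
Tick 2: prefer B, take axle from B; A=[apple,hinge] B=[joint,hook,disk] C=[ingot,axle]
Tick 3: prefer A, take apple from A; A=[hinge] B=[joint,hook,disk] C=[ingot,axle,apple]
Tick 4: prefer B, take joint from B; A=[hinge] B=[hook,disk] C=[ingot,axle,apple,joint]
Tick 5: prefer A, take hinge from A; A=[-] B=[hook,disk] C=[ingot,axle,apple,joint,hinge]
Tick 6: prefer B, take hook from B; A=[-] B=[disk] C=[ingot,axle,apple,joint,hinge,hook]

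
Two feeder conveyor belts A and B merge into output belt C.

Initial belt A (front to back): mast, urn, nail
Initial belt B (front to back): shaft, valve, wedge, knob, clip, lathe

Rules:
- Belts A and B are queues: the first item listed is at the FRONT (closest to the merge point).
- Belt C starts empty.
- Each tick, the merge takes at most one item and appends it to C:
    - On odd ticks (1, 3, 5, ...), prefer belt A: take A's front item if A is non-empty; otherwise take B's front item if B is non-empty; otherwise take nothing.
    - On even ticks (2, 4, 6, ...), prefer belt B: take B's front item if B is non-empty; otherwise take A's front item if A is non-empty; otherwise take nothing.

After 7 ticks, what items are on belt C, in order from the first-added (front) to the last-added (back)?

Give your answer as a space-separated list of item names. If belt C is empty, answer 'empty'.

Answer: mast shaft urn valve nail wedge knob

Derivation:
Tick 1: prefer A, take mast from A; A=[urn,nail] B=[shaft,valve,wedge,knob,clip,lathe] C=[mast]
Tick 2: prefer B, take shaft from B; A=[urn,nail] B=[valve,wedge,knob,clip,lathe] C=[mast,shaft]
Tick 3: prefer A, take urn from A; A=[nail] B=[valve,wedge,knob,clip,lathe] C=[mast,shaft,urn]
Tick 4: prefer B, take valve from B; A=[nail] B=[wedge,knob,clip,lathe] C=[mast,shaft,urn,valve]
Tick 5: prefer A, take nail from A; A=[-] B=[wedge,knob,clip,lathe] C=[mast,shaft,urn,valve,nail]
Tick 6: prefer B, take wedge from B; A=[-] B=[knob,clip,lathe] C=[mast,shaft,urn,valve,nail,wedge]
Tick 7: prefer A, take knob from B; A=[-] B=[clip,lathe] C=[mast,shaft,urn,valve,nail,wedge,knob]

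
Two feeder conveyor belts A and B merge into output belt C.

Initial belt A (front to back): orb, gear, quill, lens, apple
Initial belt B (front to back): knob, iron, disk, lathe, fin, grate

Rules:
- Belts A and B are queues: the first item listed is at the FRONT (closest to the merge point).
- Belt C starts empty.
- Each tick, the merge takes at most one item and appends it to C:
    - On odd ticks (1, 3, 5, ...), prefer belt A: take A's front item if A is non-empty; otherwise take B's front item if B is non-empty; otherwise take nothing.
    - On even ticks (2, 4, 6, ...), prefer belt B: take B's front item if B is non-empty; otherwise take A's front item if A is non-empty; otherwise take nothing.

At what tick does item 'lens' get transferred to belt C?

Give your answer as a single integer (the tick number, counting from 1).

Tick 1: prefer A, take orb from A; A=[gear,quill,lens,apple] B=[knob,iron,disk,lathe,fin,grate] C=[orb]
Tick 2: prefer B, take knob from B; A=[gear,quill,lens,apple] B=[iron,disk,lathe,fin,grate] C=[orb,knob]
Tick 3: prefer A, take gear from A; A=[quill,lens,apple] B=[iron,disk,lathe,fin,grate] C=[orb,knob,gear]
Tick 4: prefer B, take iron from B; A=[quill,lens,apple] B=[disk,lathe,fin,grate] C=[orb,knob,gear,iron]
Tick 5: prefer A, take quill from A; A=[lens,apple] B=[disk,lathe,fin,grate] C=[orb,knob,gear,iron,quill]
Tick 6: prefer B, take disk from B; A=[lens,apple] B=[lathe,fin,grate] C=[orb,knob,gear,iron,quill,disk]
Tick 7: prefer A, take lens from A; A=[apple] B=[lathe,fin,grate] C=[orb,knob,gear,iron,quill,disk,lens]

Answer: 7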